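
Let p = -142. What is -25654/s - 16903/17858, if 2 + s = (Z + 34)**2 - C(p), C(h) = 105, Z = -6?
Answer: -469572463/12089866 ≈ -38.840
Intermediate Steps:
s = 677 (s = -2 + ((-6 + 34)**2 - 1*105) = -2 + (28**2 - 105) = -2 + (784 - 105) = -2 + 679 = 677)
-25654/s - 16903/17858 = -25654/677 - 16903/17858 = -469572463/12089866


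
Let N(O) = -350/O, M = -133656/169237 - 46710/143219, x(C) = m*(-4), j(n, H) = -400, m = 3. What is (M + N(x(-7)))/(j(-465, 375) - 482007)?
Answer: -4079359099421/70155351770907126 ≈ -5.8148e-5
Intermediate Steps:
x(C) = -12 (x(C) = 3*(-4) = -12)
M = -27047138934/24237953903 (M = -133656*1/169237 - 46710*1/143219 = -133656/169237 - 46710/143219 = -27047138934/24237953903 ≈ -1.1159)
(M + N(x(-7)))/(j(-465, 375) - 482007) = (-27047138934/24237953903 - 350/(-12))/(-400 - 482007) = (-27047138934/24237953903 - 350*(-1/12))/(-482407) = (-27047138934/24237953903 + 175/6)*(-1/482407) = (4079359099421/145427723418)*(-1/482407) = -4079359099421/70155351770907126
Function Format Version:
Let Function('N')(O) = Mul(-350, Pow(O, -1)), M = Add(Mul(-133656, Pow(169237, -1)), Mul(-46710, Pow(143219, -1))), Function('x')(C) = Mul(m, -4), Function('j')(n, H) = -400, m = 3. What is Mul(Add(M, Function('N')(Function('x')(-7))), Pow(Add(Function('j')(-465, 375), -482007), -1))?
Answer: Rational(-4079359099421, 70155351770907126) ≈ -5.8148e-5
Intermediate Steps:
Function('x')(C) = -12 (Function('x')(C) = Mul(3, -4) = -12)
M = Rational(-27047138934, 24237953903) (M = Add(Mul(-133656, Rational(1, 169237)), Mul(-46710, Rational(1, 143219))) = Add(Rational(-133656, 169237), Rational(-46710, 143219)) = Rational(-27047138934, 24237953903) ≈ -1.1159)
Mul(Add(M, Function('N')(Function('x')(-7))), Pow(Add(Function('j')(-465, 375), -482007), -1)) = Mul(Add(Rational(-27047138934, 24237953903), Mul(-350, Pow(-12, -1))), Pow(Add(-400, -482007), -1)) = Mul(Add(Rational(-27047138934, 24237953903), Mul(-350, Rational(-1, 12))), Pow(-482407, -1)) = Mul(Add(Rational(-27047138934, 24237953903), Rational(175, 6)), Rational(-1, 482407)) = Mul(Rational(4079359099421, 145427723418), Rational(-1, 482407)) = Rational(-4079359099421, 70155351770907126)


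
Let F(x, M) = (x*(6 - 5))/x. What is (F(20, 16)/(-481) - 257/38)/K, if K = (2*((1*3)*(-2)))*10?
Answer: 24731/438672 ≈ 0.056377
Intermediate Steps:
F(x, M) = 1 (F(x, M) = (x*1)/x = x/x = 1)
K = -120 (K = (2*(3*(-2)))*10 = (2*(-6))*10 = -12*10 = -120)
(F(20, 16)/(-481) - 257/38)/K = (1/(-481) - 257/38)/(-120) = (1*(-1/481) - 257*1/38)*(-1/120) = (-1/481 - 257/38)*(-1/120) = -123655/18278*(-1/120) = 24731/438672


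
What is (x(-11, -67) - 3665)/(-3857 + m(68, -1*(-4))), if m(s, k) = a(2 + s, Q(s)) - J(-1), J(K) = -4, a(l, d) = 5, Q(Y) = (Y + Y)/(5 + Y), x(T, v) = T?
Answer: 919/962 ≈ 0.95530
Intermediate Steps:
Q(Y) = 2*Y/(5 + Y) (Q(Y) = (2*Y)/(5 + Y) = 2*Y/(5 + Y))
m(s, k) = 9 (m(s, k) = 5 - 1*(-4) = 5 + 4 = 9)
(x(-11, -67) - 3665)/(-3857 + m(68, -1*(-4))) = (-11 - 3665)/(-3857 + 9) = -3676/(-3848) = -3676*(-1/3848) = 919/962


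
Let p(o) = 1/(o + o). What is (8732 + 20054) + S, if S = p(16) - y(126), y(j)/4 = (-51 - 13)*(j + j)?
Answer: 2985537/32 ≈ 93298.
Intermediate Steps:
y(j) = -512*j (y(j) = 4*((-51 - 13)*(j + j)) = 4*(-128*j) = -512*j)
p(o) = 1/(2*o)
S = 2064385/32 (S = (½)/16 - (-512)*126 = (½)*(1/16) - 1*(-64512) = 1/32 + 64512 = 2064385/32 ≈ 64512.)
(8732 + 20054) + S = (8732 + 20054) + 2064385/32 = 28786 + 2064385/32 = 2985537/32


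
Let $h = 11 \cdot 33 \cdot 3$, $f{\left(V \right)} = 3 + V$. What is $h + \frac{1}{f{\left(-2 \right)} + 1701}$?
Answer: $\frac{1853479}{1702} \approx 1089.0$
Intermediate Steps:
$h = 1089$ ($h = 363 \cdot 3 = 1089$)
$h + \frac{1}{f{\left(-2 \right)} + 1701} = 1089 + \frac{1}{\left(3 - 2\right) + 1701} = 1089 + \frac{1}{1 + 1701} = 1089 + \frac{1}{1702} = \frac{1853479}{1702}$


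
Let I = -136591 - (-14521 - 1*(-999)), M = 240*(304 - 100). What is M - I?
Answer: 172029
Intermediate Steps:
M = 48960 (M = 240*204 = 48960)
I = -123069 (I = -136591 - (-14521 + 999) = -136591 - 1*(-13522) = -136591 + 13522 = -123069)
M - I = 48960 - 1*(-123069) = 48960 + 123069 = 172029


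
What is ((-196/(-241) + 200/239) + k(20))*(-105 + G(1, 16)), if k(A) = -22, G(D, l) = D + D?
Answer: 120729802/57599 ≈ 2096.0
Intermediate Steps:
G(D, l) = 2*D
((-196/(-241) + 200/239) + k(20))*(-105 + G(1, 16)) = ((-196/(-241) + 200/239) - 22)*(-105 + 2*1) = ((-196*(-1/241) + 200*(1/239)) - 22)*(-105 + 2) = ((196/241 + 200/239) - 22)*(-103) = (95044/57599 - 22)*(-103) = -1172134/57599*(-103) = 120729802/57599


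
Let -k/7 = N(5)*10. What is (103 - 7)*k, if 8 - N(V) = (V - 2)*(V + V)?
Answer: 147840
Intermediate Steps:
N(V) = 8 - 2*V*(-2 + V) (N(V) = 8 - (V - 2)*(V + V) = 8 - (-2 + V)*2*V = 8 - 2*V*(-2 + V))
k = 1540 (k = -7*(8 - 2*5² + 4*5)*10 = -7*(8 - 2*25 + 20)*10 = -7*(8 - 50 + 20)*10 = -(-154)*10 = -7*(-220) = 1540)
(103 - 7)*k = (103 - 7)*1540 = 96*1540 = 147840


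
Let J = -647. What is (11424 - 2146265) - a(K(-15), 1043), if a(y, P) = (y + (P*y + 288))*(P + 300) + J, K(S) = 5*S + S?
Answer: 123667302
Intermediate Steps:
K(S) = 6*S
a(y, P) = -647 + (300 + P)*(288 + y + P*y) (a(y, P) = (y + (P*y + 288))*(P + 300) - 647 = (y + (288 + P*y))*(300 + P) - 647 = (288 + y + P*y)*(300 + P) - 647 = (300 + P)*(288 + y + P*y) - 647 = -647 + (300 + P)*(288 + y + P*y))
(11424 - 2146265) - a(K(-15), 1043) = (11424 - 2146265) - (85753 + 288*1043 + 300*(6*(-15)) + (6*(-15))*1043**2 + 301*1043*(6*(-15))) = -2134841 - (85753 + 300384 + 300*(-90) - 90*1087849 + 301*1043*(-90)) = -2134841 - (85753 + 300384 - 27000 - 97906410 - 28254870) = -2134841 - 1*(-125802143) = -2134841 + 125802143 = 123667302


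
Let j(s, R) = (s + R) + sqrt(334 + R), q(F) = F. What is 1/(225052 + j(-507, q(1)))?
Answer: 224546/50420905781 - sqrt(335)/50420905781 ≈ 4.4531e-6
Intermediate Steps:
j(s, R) = R + s + sqrt(334 + R) (j(s, R) = (R + s) + sqrt(334 + R) = R + s + sqrt(334 + R))
1/(225052 + j(-507, q(1))) = 1/(225052 + (1 - 507 + sqrt(334 + 1))) = 1/(225052 + (1 - 507 + sqrt(335))) = 1/(225052 + (-506 + sqrt(335))) = 1/(224546 + sqrt(335))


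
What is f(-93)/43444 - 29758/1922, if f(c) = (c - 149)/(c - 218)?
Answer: -100515593137/6492075862 ≈ -15.483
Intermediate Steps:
f(c) = (-149 + c)/(-218 + c)
f(-93)/43444 - 29758/1922 = ((-149 - 93)/(-218 - 93))/43444 - 29758/1922 = (-242/(-311))*(1/43444) - 29758*1/1922 = -1/311*(-242)*(1/43444) - 14879/961 = (242/311)*(1/43444) - 14879/961 = 121/6755542 - 14879/961 = -100515593137/6492075862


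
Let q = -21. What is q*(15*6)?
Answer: -1890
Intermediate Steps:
q*(15*6) = -315*6 = -21*90 = -1890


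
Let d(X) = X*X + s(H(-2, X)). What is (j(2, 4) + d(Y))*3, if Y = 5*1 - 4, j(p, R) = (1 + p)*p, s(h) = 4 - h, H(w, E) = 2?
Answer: 27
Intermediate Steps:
j(p, R) = p*(1 + p)
Y = 1 (Y = 5 - 4 = 1)
d(X) = 2 + X² (d(X) = X*X + (4 - 1*2) = X² + (4 - 2) = X² + 2 = 2 + X²)
(j(2, 4) + d(Y))*3 = (2*(1 + 2) + (2 + 1²))*3 = (2*3 + (2 + 1))*3 = (6 + 3)*3 = 9*3 = 27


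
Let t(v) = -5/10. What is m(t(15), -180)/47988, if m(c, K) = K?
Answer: -5/1333 ≈ -0.0037509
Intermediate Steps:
t(v) = -½ (t(v) = -5*⅒ = -½)
m(t(15), -180)/47988 = -180/47988 = -180*1/47988 = -5/1333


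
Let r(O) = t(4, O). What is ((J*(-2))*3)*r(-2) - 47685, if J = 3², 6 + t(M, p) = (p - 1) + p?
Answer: -47091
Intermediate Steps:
t(M, p) = -7 + 2*p (t(M, p) = -6 + ((p - 1) + p) = -6 + ((-1 + p) + p) = -6 + (-1 + 2*p) = -7 + 2*p)
r(O) = -7 + 2*O
J = 9
((J*(-2))*3)*r(-2) - 47685 = ((9*(-2))*3)*(-7 + 2*(-2)) - 47685 = (-18*3)*(-7 - 4) - 47685 = -54*(-11) - 47685 = 594 - 47685 = -47091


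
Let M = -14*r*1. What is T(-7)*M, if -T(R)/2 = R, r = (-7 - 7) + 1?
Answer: 2548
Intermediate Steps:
r = -13 (r = -14 + 1 = -13)
T(R) = -2*R
M = 182 (M = -14*(-13)*1 = 182*1 = 182)
T(-7)*M = -2*(-7)*182 = 14*182 = 2548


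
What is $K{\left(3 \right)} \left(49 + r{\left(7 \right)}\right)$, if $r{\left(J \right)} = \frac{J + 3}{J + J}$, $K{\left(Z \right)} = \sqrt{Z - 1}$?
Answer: $\frac{348 \sqrt{2}}{7} \approx 70.307$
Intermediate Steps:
$K{\left(Z \right)} = \sqrt{-1 + Z}$
$r{\left(J \right)} = \frac{3 + J}{2 J}$
$K{\left(3 \right)} \left(49 + r{\left(7 \right)}\right) = \sqrt{-1 + 3} \left(49 + \frac{3 + 7}{2 \cdot 7}\right) = \sqrt{2} \left(49 + \frac{1}{2} \cdot \frac{1}{7} \cdot 10\right) = \sqrt{2} \left(49 + \frac{5}{7}\right) = \sqrt{2} \cdot \frac{348}{7} = \frac{348 \sqrt{2}}{7}$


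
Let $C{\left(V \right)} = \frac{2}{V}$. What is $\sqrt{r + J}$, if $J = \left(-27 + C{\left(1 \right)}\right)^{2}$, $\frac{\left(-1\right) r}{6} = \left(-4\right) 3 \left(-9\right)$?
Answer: $i \sqrt{23} \approx 4.7958 i$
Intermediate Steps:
$r = -648$ ($r = - 6 \left(-4\right) 3 \left(-9\right) = - 6 \left(\left(-12\right) \left(-9\right)\right) = \left(-6\right) 108 = -648$)
$J = 625$ ($J = \left(-27 + \frac{2}{1}\right)^{2} = \left(-27 + 2 \cdot 1\right)^{2} = \left(-27 + 2\right)^{2} = \left(-25\right)^{2} = 625$)
$\sqrt{r + J} = \sqrt{-648 + 625} = \sqrt{-23} = i \sqrt{23}$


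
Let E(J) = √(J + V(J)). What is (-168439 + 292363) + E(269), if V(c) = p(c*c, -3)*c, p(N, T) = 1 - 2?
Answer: 123924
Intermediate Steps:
p(N, T) = -1
V(c) = -c
E(J) = 0 (E(J) = √(J - J) = √0 = 0)
(-168439 + 292363) + E(269) = (-168439 + 292363) + 0 = 123924 + 0 = 123924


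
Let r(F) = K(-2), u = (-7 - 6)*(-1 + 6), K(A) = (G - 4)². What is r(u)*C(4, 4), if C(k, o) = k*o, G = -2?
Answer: 576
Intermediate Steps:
K(A) = 36 (K(A) = (-2 - 4)² = (-6)² = 36)
u = -65 (u = -13*5 = -65)
r(F) = 36
r(u)*C(4, 4) = 36*(4*4) = 36*16 = 576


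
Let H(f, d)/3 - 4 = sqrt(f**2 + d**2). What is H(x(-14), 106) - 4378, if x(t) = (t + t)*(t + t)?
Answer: -4366 + 6*sqrt(156473) ≈ -1992.6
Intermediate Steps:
x(t) = 4*t**2 (x(t) = (2*t)*(2*t) = 4*t**2)
H(f, d) = 12 + 3*sqrt(d**2 + f**2) (H(f, d) = 12 + 3*sqrt(f**2 + d**2) = 12 + 3*sqrt(d**2 + f**2))
H(x(-14), 106) - 4378 = (12 + 3*sqrt(106**2 + (4*(-14)**2)**2)) - 4378 = (12 + 3*sqrt(11236 + (4*196)**2)) - 4378 = (12 + 3*sqrt(11236 + 784**2)) - 4378 = (12 + 3*sqrt(11236 + 614656)) - 4378 = (12 + 3*sqrt(625892)) - 4378 = (12 + 3*(2*sqrt(156473))) - 4378 = (12 + 6*sqrt(156473)) - 4378 = -4366 + 6*sqrt(156473)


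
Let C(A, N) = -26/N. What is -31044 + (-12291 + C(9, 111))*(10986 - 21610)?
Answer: 14491164164/111 ≈ 1.3055e+8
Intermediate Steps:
-31044 + (-12291 + C(9, 111))*(10986 - 21610) = -31044 + (-12291 - 26/111)*(10986 - 21610) = -31044 + (-12291 - 26*1/111)*(-10624) = -31044 + (-12291 - 26/111)*(-10624) = -31044 - 1364327/111*(-10624) = -31044 + 14494610048/111 = 14491164164/111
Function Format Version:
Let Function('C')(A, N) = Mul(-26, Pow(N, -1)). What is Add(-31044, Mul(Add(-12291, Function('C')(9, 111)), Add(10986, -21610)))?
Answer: Rational(14491164164, 111) ≈ 1.3055e+8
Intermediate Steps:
Add(-31044, Mul(Add(-12291, Function('C')(9, 111)), Add(10986, -21610))) = Add(-31044, Mul(Add(-12291, Mul(-26, Pow(111, -1))), Add(10986, -21610))) = Add(-31044, Mul(Add(-12291, Mul(-26, Rational(1, 111))), -10624)) = Add(-31044, Mul(Add(-12291, Rational(-26, 111)), -10624)) = Add(-31044, Mul(Rational(-1364327, 111), -10624)) = Add(-31044, Rational(14494610048, 111)) = Rational(14491164164, 111)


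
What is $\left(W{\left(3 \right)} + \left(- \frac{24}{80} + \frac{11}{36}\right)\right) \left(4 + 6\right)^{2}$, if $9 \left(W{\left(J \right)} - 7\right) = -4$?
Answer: $\frac{5905}{9} \approx 656.11$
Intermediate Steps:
$W{\left(J \right)} = \frac{59}{9}$ ($W{\left(J \right)} = 7 + \frac{1}{9} \left(-4\right) = 7 - \frac{4}{9} = \frac{59}{9}$)
$\left(W{\left(3 \right)} + \left(- \frac{24}{80} + \frac{11}{36}\right)\right) \left(4 + 6\right)^{2} = \left(\frac{59}{9} + \left(- \frac{24}{80} + \frac{11}{36}\right)\right) \left(4 + 6\right)^{2} = \left(\frac{59}{9} + \left(\left(-24\right) \frac{1}{80} + 11 \cdot \frac{1}{36}\right)\right) 10^{2} = \left(\frac{59}{9} + \left(- \frac{3}{10} + \frac{11}{36}\right)\right) 100 = \left(\frac{59}{9} + \frac{1}{180}\right) 100 = \frac{1181}{180} \cdot 100 = \frac{5905}{9}$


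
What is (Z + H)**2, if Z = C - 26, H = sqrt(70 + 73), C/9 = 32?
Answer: (262 + sqrt(143))**2 ≈ 75053.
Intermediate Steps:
C = 288 (C = 9*32 = 288)
H = sqrt(143) ≈ 11.958
Z = 262 (Z = 288 - 26 = 262)
(Z + H)**2 = (262 + sqrt(143))**2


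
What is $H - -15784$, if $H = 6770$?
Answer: $22554$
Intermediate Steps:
$H - -15784 = 6770 - -15784 = 6770 + 15784 = 22554$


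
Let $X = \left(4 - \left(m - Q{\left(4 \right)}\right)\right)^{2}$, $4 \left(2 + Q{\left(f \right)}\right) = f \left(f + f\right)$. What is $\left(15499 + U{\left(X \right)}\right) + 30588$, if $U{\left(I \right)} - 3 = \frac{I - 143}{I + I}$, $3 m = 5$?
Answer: $\frac{28805919}{625} \approx 46090.0$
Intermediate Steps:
$m = \frac{5}{3}$ ($m = \frac{1}{3} \cdot 5 = \frac{5}{3} \approx 1.6667$)
$Q{\left(f \right)} = -2 + \frac{f^{2}}{2}$ ($Q{\left(f \right)} = -2 + \frac{f \left(f + f\right)}{4} = -2 + \frac{f 2 f}{4} = -2 + \frac{2 f^{2}}{4} = -2 + \frac{f^{2}}{2}$)
$X = \frac{625}{9}$ ($X = \left(4 - \left(\frac{11}{3} - 8\right)\right)^{2} = \left(4 + \left(\left(-2 + \frac{1}{2} \cdot 16\right) - \frac{5}{3}\right)\right)^{2} = \left(4 + \left(\left(-2 + 8\right) - \frac{5}{3}\right)\right)^{2} = \left(4 + \left(6 - \frac{5}{3}\right)\right)^{2} = \left(4 + \frac{13}{3}\right)^{2} = \left(\frac{25}{3}\right)^{2} = \frac{625}{9} \approx 69.444$)
$U{\left(I \right)} = 3 + \frac{-143 + I}{2 I}$ ($U{\left(I \right)} = 3 + \frac{I - 143}{I + I} = 3 + \frac{-143 + I}{2 I}$)
$\left(15499 + U{\left(X \right)}\right) + 30588 = \left(15499 + \frac{-143 + 7 \cdot \frac{625}{9}}{2 \cdot \frac{625}{9}}\right) + 30588 = \left(15499 + \frac{1}{2} \cdot \frac{9}{625} \left(-143 + \frac{4375}{9}\right)\right) + 30588 = \left(15499 + \frac{1}{2} \cdot \frac{9}{625} \cdot \frac{3088}{9}\right) + 30588 = \left(15499 + \frac{1544}{625}\right) + 30588 = \frac{9688419}{625} + 30588 = \frac{28805919}{625}$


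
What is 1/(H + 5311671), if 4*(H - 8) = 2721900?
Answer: 1/5992154 ≈ 1.6689e-7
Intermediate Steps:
H = 680483 (H = 8 + (1/4)*2721900 = 8 + 680475 = 680483)
1/(H + 5311671) = 1/(680483 + 5311671) = 1/5992154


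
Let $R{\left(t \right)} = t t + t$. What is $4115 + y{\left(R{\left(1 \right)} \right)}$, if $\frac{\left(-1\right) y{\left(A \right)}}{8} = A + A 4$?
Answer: $4035$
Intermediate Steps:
$R{\left(t \right)} = t + t^{2}$ ($R{\left(t \right)} = t^{2} + t = t + t^{2}$)
$y{\left(A \right)} = - 40 A$ ($y{\left(A \right)} = - 8 \left(A + A 4\right) = - 8 \left(A + 4 A\right) = - 8 \cdot 5 A = - 40 A$)
$4115 + y{\left(R{\left(1 \right)} \right)} = 4115 - 40 \cdot 1 \left(1 + 1\right) = 4115 - 40 \cdot 1 \cdot 2 = 4115 - 80 = 4035$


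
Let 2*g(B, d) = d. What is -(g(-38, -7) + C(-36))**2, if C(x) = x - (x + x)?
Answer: -4225/4 ≈ -1056.3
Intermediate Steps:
C(x) = -x (C(x) = x - 2*x = -x)
g(B, d) = d/2
-(g(-38, -7) + C(-36))**2 = -((1/2)*(-7) - 1*(-36))**2 = -(-7/2 + 36)**2 = -(65/2)**2 = -1*4225/4 = -4225/4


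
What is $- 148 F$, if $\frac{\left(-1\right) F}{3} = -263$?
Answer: $-116772$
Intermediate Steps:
$F = 789$ ($F = \left(-3\right) \left(-263\right) = 789$)
$- 148 F = \left(-148\right) 789 = -116772$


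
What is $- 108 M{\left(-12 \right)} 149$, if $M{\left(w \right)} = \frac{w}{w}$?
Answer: $-16092$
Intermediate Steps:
$M{\left(w \right)} = 1$
$- 108 M{\left(-12 \right)} 149 = \left(-108\right) 1 \cdot 149 = \left(-108\right) 149 = -16092$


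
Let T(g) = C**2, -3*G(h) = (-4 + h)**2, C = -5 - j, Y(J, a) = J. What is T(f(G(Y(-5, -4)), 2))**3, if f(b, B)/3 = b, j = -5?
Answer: 0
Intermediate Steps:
C = 0 (C = -5 - 1*(-5) = -5 + 5 = 0)
G(h) = -(-4 + h)**2/3
f(b, B) = 3*b
T(g) = 0 (T(g) = 0**2 = 0)
T(f(G(Y(-5, -4)), 2))**3 = 0**3 = 0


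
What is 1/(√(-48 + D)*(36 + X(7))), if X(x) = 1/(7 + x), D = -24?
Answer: -7*I*√2/3030 ≈ -0.0032672*I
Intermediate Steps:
1/(√(-48 + D)*(36 + X(7))) = 1/(√(-48 - 24)*(36 + 1/(7 + 7))) = 1/(√(-72)*(36 + 1/14)) = 1/((6*I*√2)*(36 + 1/14)) = 1/((6*I*√2)*(505/14)) = 1/(1515*I*√2/7) = -7*I*√2/3030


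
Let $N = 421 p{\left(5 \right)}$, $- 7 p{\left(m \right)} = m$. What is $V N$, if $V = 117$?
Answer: $- \frac{246285}{7} \approx -35184.0$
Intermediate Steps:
$p{\left(m \right)} = - \frac{m}{7}$
$N = - \frac{2105}{7}$ ($N = 421 \left(\left(- \frac{1}{7}\right) 5\right) = 421 \left(- \frac{5}{7}\right) = - \frac{2105}{7} \approx -300.71$)
$V N = 117 \left(- \frac{2105}{7}\right) = - \frac{246285}{7}$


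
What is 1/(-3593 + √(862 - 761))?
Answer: -3593/12909548 - √101/12909548 ≈ -0.00027910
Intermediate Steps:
1/(-3593 + √(862 - 761)) = 1/(-3593 + √101)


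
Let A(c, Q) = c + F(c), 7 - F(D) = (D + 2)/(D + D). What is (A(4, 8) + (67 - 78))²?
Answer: 9/16 ≈ 0.56250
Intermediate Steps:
F(D) = 7 - (2 + D)/(2*D) (F(D) = 7 - (D + 2)/(D + D) = 7 - (2 + D)/(2*D))
A(c, Q) = 13/2 + c - 1/c (A(c, Q) = c + (13/2 - 1/c) = 13/2 + c - 1/c)
(A(4, 8) + (67 - 78))² = ((13/2 + 4 - 1/4) + (67 - 78))² = ((13/2 + 4 - 1*¼) - 11)² = ((13/2 + 4 - ¼) - 11)² = (41/4 - 11)² = (-¾)² = 9/16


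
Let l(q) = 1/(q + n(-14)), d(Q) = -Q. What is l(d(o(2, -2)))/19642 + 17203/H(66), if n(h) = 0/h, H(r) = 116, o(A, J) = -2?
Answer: 42237673/284809 ≈ 148.30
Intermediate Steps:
n(h) = 0
l(q) = 1/q (l(q) = 1/(q + 0) = 1/q)
l(d(o(2, -2)))/19642 + 17203/H(66) = 1/(-1*(-2)*19642) + 17203/116 = (1/19642)/2 + 17203*(1/116) = (½)*(1/19642) + 17203/116 = 1/39284 + 17203/116 = 42237673/284809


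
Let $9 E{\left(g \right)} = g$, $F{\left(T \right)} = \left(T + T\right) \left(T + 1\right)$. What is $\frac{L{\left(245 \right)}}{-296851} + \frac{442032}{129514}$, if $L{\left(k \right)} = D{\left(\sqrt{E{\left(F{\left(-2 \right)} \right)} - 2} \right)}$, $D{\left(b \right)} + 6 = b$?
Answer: $\frac{65609209158}{19223180207} - \frac{i \sqrt{14}}{890553} \approx 3.413 - 4.2015 \cdot 10^{-6} i$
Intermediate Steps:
$F{\left(T \right)} = 2 T \left(1 + T\right)$
$E{\left(g \right)} = \frac{g}{9}$
$D{\left(b \right)} = -6 + b$
$L{\left(k \right)} = -6 + \frac{i \sqrt{14}}{3}$ ($L{\left(k \right)} = -6 + \sqrt{\frac{2 \left(-2\right) \left(1 - 2\right)}{9} - 2} = -6 + \sqrt{\frac{2 \left(-2\right) \left(-1\right)}{9} - 2} = -6 + \sqrt{\frac{1}{9} \cdot 4 - 2} = -6 + \sqrt{\frac{4}{9} - 2} = -6 + \sqrt{- \frac{14}{9}} = -6 + \frac{i \sqrt{14}}{3}$)
$\frac{L{\left(245 \right)}}{-296851} + \frac{442032}{129514} = \frac{-6 + \frac{i \sqrt{14}}{3}}{-296851} + \frac{442032}{129514} = \left(-6 + \frac{i \sqrt{14}}{3}\right) \left(- \frac{1}{296851}\right) + 442032 \cdot \frac{1}{129514} = \left(\frac{6}{296851} - \frac{i \sqrt{14}}{890553}\right) + \frac{221016}{64757} = \frac{65609209158}{19223180207} - \frac{i \sqrt{14}}{890553}$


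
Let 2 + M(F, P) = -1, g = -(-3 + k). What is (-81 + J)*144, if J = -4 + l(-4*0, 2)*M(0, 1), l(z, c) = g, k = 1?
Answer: -13104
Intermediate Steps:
g = 2 (g = -(-3 + 1) = -1*(-2) = 2)
M(F, P) = -3 (M(F, P) = -2 - 1 = -3)
l(z, c) = 2
J = -10 (J = -4 + 2*(-3) = -4 - 6 = -10)
(-81 + J)*144 = (-81 - 10)*144 = -91*144 = -13104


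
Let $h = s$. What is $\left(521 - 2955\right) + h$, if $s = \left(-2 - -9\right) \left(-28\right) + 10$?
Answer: $-2620$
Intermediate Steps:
$s = -186$ ($s = \left(-2 + 9\right) \left(-28\right) + 10 = 7 \left(-28\right) + 10 = -196 + 10 = -186$)
$h = -186$
$\left(521 - 2955\right) + h = \left(521 - 2955\right) - 186 = -2434 - 186 = -2620$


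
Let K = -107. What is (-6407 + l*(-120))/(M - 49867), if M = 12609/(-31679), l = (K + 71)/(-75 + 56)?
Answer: 3993232987/30015236738 ≈ 0.13304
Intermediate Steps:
l = 36/19 (l = (-107 + 71)/(-75 + 56) = -36/(-19) = -36*(-1/19) = 36/19 ≈ 1.8947)
M = -12609/31679 (M = 12609*(-1/31679) = -12609/31679 ≈ -0.39802)
(-6407 + l*(-120))/(M - 49867) = (-6407 + (36/19)*(-120))/(-12609/31679 - 49867) = (-6407 - 4320/19)/(-1579749302/31679) = -126053/19*(-31679/1579749302) = 3993232987/30015236738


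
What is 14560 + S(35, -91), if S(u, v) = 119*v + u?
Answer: 3766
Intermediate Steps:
S(u, v) = u + 119*v
14560 + S(35, -91) = 14560 + (35 + 119*(-91)) = 14560 + (35 - 10829) = 14560 - 10794 = 3766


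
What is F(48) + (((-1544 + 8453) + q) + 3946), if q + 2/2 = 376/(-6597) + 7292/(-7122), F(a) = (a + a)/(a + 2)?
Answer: 2125008166672/195765975 ≈ 10855.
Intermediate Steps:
F(a) = 2*a/(2 + a) (F(a) = (2*a)/(2 + a) = 2*a/(2 + a))
q = -16294505/7830639 (q = -1 + (376/(-6597) + 7292/(-7122)) = -1 + (376*(-1/6597) + 7292*(-1/7122)) = -1 + (-376/6597 - 3646/3561) = -1 - 8463866/7830639 = -16294505/7830639 ≈ -2.0809)
F(48) + (((-1544 + 8453) + q) + 3946) = 2*48/(2 + 48) + (((-1544 + 8453) - 16294505/7830639) + 3946) = 2*48/50 + ((6909 - 16294505/7830639) + 3946) = 2*48*(1/50) + (54085590346/7830639 + 3946) = 48/25 + 84985291840/7830639 = 2125008166672/195765975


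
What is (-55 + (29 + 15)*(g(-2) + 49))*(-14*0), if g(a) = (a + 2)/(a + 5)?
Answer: 0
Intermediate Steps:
g(a) = (2 + a)/(5 + a)
(-55 + (29 + 15)*(g(-2) + 49))*(-14*0) = (-55 + (29 + 15)*((2 - 2)/(5 - 2) + 49))*(-14*0) = (-55 + 44*(0/3 + 49))*0 = (-55 + 44*((⅓)*0 + 49))*0 = (-55 + 44*(0 + 49))*0 = (-55 + 44*49)*0 = (-55 + 2156)*0 = 2101*0 = 0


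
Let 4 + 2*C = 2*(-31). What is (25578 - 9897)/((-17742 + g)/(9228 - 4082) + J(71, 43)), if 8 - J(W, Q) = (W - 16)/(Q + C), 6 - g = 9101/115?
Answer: -4639929495/284633 ≈ -16301.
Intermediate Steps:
C = -33 (C = -2 + (2*(-31))/2 = -2 + (1/2)*(-62) = -2 - 31 = -33)
g = -8411/115 (g = 6 - 9101/115 = -8411/115 ≈ -73.139)
J(W, Q) = 8 - (-16 + W)/(-33 + Q) (J(W, Q) = 8 - (W - 16)/(Q - 33) = 8 - (-16 + W)/(-33 + Q))
(25578 - 9897)/((-17742 + g)/(9228 - 4082) + J(71, 43)) = (25578 - 9897)/((-17742 - 8411/115)/(9228 - 4082) + (-248 - 1*71 + 8*43)/(-33 + 43)) = 15681/(-2048741/115/5146 + (-248 - 71 + 344)/10) = 15681/(-2048741/115*1/5146 + (1/10)*25) = 15681/(-2048741/591790 + 5/2) = 15681/(-284633/295895) = 15681*(-295895/284633) = -4639929495/284633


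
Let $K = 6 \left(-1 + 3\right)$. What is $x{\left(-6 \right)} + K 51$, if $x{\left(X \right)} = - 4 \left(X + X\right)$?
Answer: $660$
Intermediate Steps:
$x{\left(X \right)} = - 8 X$ ($x{\left(X \right)} = - 4 \cdot 2 X = - 8 X$)
$K = 12$ ($K = 6 \cdot 2 = 12$)
$x{\left(-6 \right)} + K 51 = \left(-8\right) \left(-6\right) + 12 \cdot 51 = 48 + 612 = 660$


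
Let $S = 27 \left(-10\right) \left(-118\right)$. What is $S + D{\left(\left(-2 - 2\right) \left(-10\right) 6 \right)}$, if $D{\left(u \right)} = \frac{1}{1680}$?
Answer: $\frac{53524801}{1680} \approx 31860.0$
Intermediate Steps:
$S = 31860$ ($S = \left(-270\right) \left(-118\right) = 31860$)
$D{\left(u \right)} = \frac{1}{1680}$
$S + D{\left(\left(-2 - 2\right) \left(-10\right) 6 \right)} = 31860 + \frac{1}{1680} = \frac{53524801}{1680}$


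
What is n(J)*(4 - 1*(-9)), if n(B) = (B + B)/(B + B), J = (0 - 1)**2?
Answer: 13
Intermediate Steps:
J = 1 (J = (-1)**2 = 1)
n(B) = 1 (n(B) = (2*B)/((2*B)) = (2*B)*(1/(2*B)) = 1)
n(J)*(4 - 1*(-9)) = 1*(4 - 1*(-9)) = 1*(4 + 9) = 1*13 = 13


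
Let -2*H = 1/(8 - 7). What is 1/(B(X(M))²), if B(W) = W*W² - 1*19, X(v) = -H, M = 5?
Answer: 64/22801 ≈ 0.0028069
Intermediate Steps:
H = -½ (H = -1/(2*(8 - 7)) = -½/1 = -½*1 = -½ ≈ -0.50000)
X(v) = ½ (X(v) = -1*(-½) = ½)
B(W) = -19 + W³ (B(W) = W³ - 19 = -19 + W³)
1/(B(X(M))²) = 1/((-19 + (½)³)²) = 1/((-19 + ⅛)²) = 1/((-151/8)²) = 1/(22801/64) = 64/22801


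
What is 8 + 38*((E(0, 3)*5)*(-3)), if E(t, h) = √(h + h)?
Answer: 8 - 570*√6 ≈ -1388.2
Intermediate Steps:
E(t, h) = √2*√h (E(t, h) = √(2*h) = √2*√h)
8 + 38*((E(0, 3)*5)*(-3)) = 8 + 38*(((√2*√3)*5)*(-3)) = 8 + 38*((√6*5)*(-3)) = 8 + 38*((5*√6)*(-3)) = 8 + 38*(-15*√6) = 8 - 570*√6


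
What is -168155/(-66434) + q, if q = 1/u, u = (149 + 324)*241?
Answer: 19168559349/7573010962 ≈ 2.5312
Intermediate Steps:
u = 113993 (u = 473*241 = 113993)
q = 1/113993 ≈ 8.7725e-6
-168155/(-66434) + q = -168155/(-66434) + 1/113993 = -168155*(-1/66434) + 1/113993 = 168155/66434 + 1/113993 = 19168559349/7573010962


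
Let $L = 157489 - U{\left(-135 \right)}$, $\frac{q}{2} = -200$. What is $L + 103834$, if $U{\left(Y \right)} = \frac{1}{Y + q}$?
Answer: $\frac{139807806}{535} \approx 2.6132 \cdot 10^{5}$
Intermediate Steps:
$q = -400$ ($q = 2 \left(-200\right) = -400$)
$U{\left(Y \right)} = \frac{1}{-400 + Y}$ ($U{\left(Y \right)} = \frac{1}{Y - 400} = \frac{1}{-400 + Y}$)
$L = \frac{84256616}{535}$ ($L = 157489 - \frac{1}{-400 - 135} = 157489 - \frac{1}{-535} = 157489 - - \frac{1}{535} = 157489 + \frac{1}{535} = \frac{84256616}{535} \approx 1.5749 \cdot 10^{5}$)
$L + 103834 = \frac{84256616}{535} + 103834 = \frac{139807806}{535}$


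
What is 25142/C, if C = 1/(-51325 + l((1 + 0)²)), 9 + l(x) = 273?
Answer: -1283775662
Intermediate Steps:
l(x) = 264 (l(x) = -9 + 273 = 264)
C = -1/51061 (C = 1/(-51325 + 264) = 1/(-51061) = -1/51061 ≈ -1.9584e-5)
25142/C = 25142/(-1/51061) = 25142*(-51061) = -1283775662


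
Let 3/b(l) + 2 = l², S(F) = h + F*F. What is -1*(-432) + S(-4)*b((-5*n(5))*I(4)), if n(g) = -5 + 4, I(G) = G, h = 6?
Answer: 86001/199 ≈ 432.17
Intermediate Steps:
n(g) = -1
S(F) = 6 + F² (S(F) = 6 + F*F = 6 + F²)
b(l) = 3/(-2 + l²)
-1*(-432) + S(-4)*b((-5*n(5))*I(4)) = -1*(-432) + (6 + (-4)²)*(3/(-2 + (-5*(-1)*4)²)) = 432 + (6 + 16)*(3/(-2 + (5*4)²)) = 432 + 22*(3/(-2 + 20²)) = 432 + 22*(3/(-2 + 400)) = 432 + 22*(3/398) = 432 + 33/199 = 86001/199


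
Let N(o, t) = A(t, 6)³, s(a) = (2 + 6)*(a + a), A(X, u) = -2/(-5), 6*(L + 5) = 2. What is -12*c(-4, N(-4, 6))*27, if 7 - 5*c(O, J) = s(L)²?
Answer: 1804068/5 ≈ 3.6081e+5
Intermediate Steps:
L = -14/3 (L = -5 + (⅙)*2 = -5 + ⅓ = -14/3 ≈ -4.6667)
A(X, u) = ⅖ (A(X, u) = -2*(-⅕) = ⅖)
s(a) = 16*a (s(a) = 8*(2*a) = 16*a)
N(o, t) = 8/125 (N(o, t) = (⅖)³ = 8/125)
c(O, J) = -50113/45 (c(O, J) = 7/5 - (16*(-14/3))²/5 = 7/5 - (-224/3)²/5 = 7/5 - ⅕*50176/9 = 7/5 - 50176/45 = -50113/45)
-12*c(-4, N(-4, 6))*27 = -12*(-50113/45)*27 = (200452/15)*27 = 1804068/5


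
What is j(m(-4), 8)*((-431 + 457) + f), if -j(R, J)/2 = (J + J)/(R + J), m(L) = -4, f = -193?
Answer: 1336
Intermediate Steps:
j(R, J) = -4*J/(J + R) (j(R, J) = -2*(J + J)/(R + J) = -2*2*J/(J + R) = -4*J/(J + R))
j(m(-4), 8)*((-431 + 457) + f) = (-4*8/(8 - 4))*((-431 + 457) - 193) = (-4*8/4)*(26 - 193) = -4*8*1/4*(-167) = -8*(-167) = 1336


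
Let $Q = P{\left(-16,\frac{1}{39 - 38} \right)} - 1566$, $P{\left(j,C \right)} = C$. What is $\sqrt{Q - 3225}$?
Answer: $i \sqrt{4790} \approx 69.21 i$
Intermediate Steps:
$Q = -1565$ ($Q = \frac{1}{39 - 38} - 1566 = 1^{-1} - 1566 = 1 - 1566 = -1565$)
$\sqrt{Q - 3225} = \sqrt{-1565 - 3225} = \sqrt{-4790} = i \sqrt{4790}$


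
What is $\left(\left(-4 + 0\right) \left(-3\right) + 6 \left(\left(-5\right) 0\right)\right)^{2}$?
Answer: $144$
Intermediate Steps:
$\left(\left(-4 + 0\right) \left(-3\right) + 6 \left(\left(-5\right) 0\right)\right)^{2} = \left(\left(-4\right) \left(-3\right) + 6 \cdot 0\right)^{2} = \left(12 + 0\right)^{2} = 12^{2} = 144$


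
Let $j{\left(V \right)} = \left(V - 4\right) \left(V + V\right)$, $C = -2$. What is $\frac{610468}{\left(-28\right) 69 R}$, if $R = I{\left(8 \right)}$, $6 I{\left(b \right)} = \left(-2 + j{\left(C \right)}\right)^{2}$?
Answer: $- \frac{152617}{38962} \approx -3.9171$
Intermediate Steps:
$j{\left(V \right)} = 2 V \left(-4 + V\right)$ ($j{\left(V \right)} = \left(-4 + V\right) 2 V = 2 V \left(-4 + V\right)$)
$I{\left(b \right)} = \frac{242}{3}$ ($I{\left(b \right)} = \frac{\left(-2 + 2 \left(-2\right) \left(-4 - 2\right)\right)^{2}}{6} = \frac{\left(-2 + 2 \left(-2\right) \left(-6\right)\right)^{2}}{6} = \frac{\left(-2 + 24\right)^{2}}{6} = \frac{22^{2}}{6} = \frac{1}{6} \cdot 484 = \frac{242}{3}$)
$R = \frac{242}{3} \approx 80.667$
$\frac{610468}{\left(-28\right) 69 R} = \frac{610468}{\left(-28\right) 69 \cdot \frac{242}{3}} = \frac{610468}{\left(-1932\right) \frac{242}{3}} = \frac{610468}{-155848} = 610468 \left(- \frac{1}{155848}\right) = - \frac{152617}{38962}$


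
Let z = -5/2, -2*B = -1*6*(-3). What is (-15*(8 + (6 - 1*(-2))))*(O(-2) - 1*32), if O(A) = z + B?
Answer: 10440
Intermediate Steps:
B = -9 (B = -(-1*6)*(-3)/2 = -(-3)*(-3) = -½*18 = -9)
z = -5/2 (z = -5*½ = -5/2 ≈ -2.5000)
O(A) = -23/2 (O(A) = -5/2 - 9 = -23/2)
(-15*(8 + (6 - 1*(-2))))*(O(-2) - 1*32) = (-15*(8 + (6 - 1*(-2))))*(-23/2 - 1*32) = (-15*(8 + (6 + 2)))*(-23/2 - 32) = -15*(8 + 8)*(-87/2) = -15*16*(-87/2) = -240*(-87/2) = 10440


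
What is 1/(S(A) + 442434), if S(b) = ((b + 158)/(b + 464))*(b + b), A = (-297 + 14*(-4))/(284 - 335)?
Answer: 1224867/541928744444 ≈ 2.2602e-6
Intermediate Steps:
A = 353/51 (A = (-297 - 56)/(-51) = -353*(-1/51) = 353/51 ≈ 6.9216)
S(b) = 2*b*(158 + b)/(464 + b) (S(b) = ((158 + b)/(464 + b))*(2*b) = 2*b*(158 + b)/(464 + b))
1/(S(A) + 442434) = 1/(2*(353/51)*(158 + 353/51)/(464 + 353/51) + 442434) = 1/(2*(353/51)*(8411/51)/(24017/51) + 442434) = 1/(2*(353/51)*(51/24017)*(8411/51) + 442434) = 1/(5938166/1224867 + 442434) = 1/(541928744444/1224867) = 1224867/541928744444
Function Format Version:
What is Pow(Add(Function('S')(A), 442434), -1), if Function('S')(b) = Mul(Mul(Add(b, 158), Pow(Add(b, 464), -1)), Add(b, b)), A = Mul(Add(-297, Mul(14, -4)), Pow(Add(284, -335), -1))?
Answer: Rational(1224867, 541928744444) ≈ 2.2602e-6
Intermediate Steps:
A = Rational(353, 51) (A = Mul(Add(-297, -56), Pow(-51, -1)) = Mul(-353, Rational(-1, 51)) = Rational(353, 51) ≈ 6.9216)
Function('S')(b) = Mul(2, b, Pow(Add(464, b), -1), Add(158, b)) (Function('S')(b) = Mul(Mul(Add(158, b), Pow(Add(464, b), -1)), Mul(2, b)) = Mul(Mul(Pow(Add(464, b), -1), Add(158, b)), Mul(2, b)) = Mul(2, b, Pow(Add(464, b), -1), Add(158, b)))
Pow(Add(Function('S')(A), 442434), -1) = Pow(Add(Mul(2, Rational(353, 51), Pow(Add(464, Rational(353, 51)), -1), Add(158, Rational(353, 51))), 442434), -1) = Pow(Add(Mul(2, Rational(353, 51), Pow(Rational(24017, 51), -1), Rational(8411, 51)), 442434), -1) = Pow(Add(Mul(2, Rational(353, 51), Rational(51, 24017), Rational(8411, 51)), 442434), -1) = Pow(Add(Rational(5938166, 1224867), 442434), -1) = Pow(Rational(541928744444, 1224867), -1) = Rational(1224867, 541928744444)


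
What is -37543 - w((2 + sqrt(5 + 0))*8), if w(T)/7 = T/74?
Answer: -1389147/37 - 28*sqrt(5)/37 ≈ -37546.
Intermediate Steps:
w(T) = 7*T/74 (w(T) = 7*(T/74) = 7*T/74)
-37543 - w((2 + sqrt(5 + 0))*8) = -37543 - 7*(2 + sqrt(5 + 0))*8/74 = -37543 - 7*(2 + sqrt(5))*8/74 = -37543 - 7*(16 + 8*sqrt(5))/74 = -37543 - (56/37 + 28*sqrt(5)/37) = -37543 + (-56/37 - 28*sqrt(5)/37) = -1389147/37 - 28*sqrt(5)/37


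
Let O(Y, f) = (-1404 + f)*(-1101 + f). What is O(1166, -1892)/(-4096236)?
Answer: -2466232/1024059 ≈ -2.4083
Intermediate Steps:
O(1166, -1892)/(-4096236) = (1545804 + (-1892)² - 2505*(-1892))/(-4096236) = (1545804 + 3579664 + 4739460)*(-1/4096236) = 9864928*(-1/4096236) = -2466232/1024059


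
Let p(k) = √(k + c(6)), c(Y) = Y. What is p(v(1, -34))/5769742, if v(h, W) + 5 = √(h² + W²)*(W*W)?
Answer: √(1 + 1156*√1157)/5769742 ≈ 3.4369e-5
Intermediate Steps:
v(h, W) = -5 + W²*√(W² + h²) (v(h, W) = -5 + √(h² + W²)*(W*W) = -5 + √(W² + h²)*W² = -5 + W²*√(W² + h²))
p(k) = √(6 + k) (p(k) = √(k + 6) = √(6 + k))
p(v(1, -34))/5769742 = √(6 + (-5 + (-34)²*√((-34)² + 1²)))/5769742 = √(6 + (-5 + 1156*√(1156 + 1)))*(1/5769742) = √(6 + (-5 + 1156*√1157))*(1/5769742) = √(1 + 1156*√1157)*(1/5769742) = √(1 + 1156*√1157)/5769742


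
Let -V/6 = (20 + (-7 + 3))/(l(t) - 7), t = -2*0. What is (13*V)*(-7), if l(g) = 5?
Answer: -4368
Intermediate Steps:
t = 0
V = 48 (V = -6*(20 + (-7 + 3))/(5 - 7) = -6*(20 - 4)/(-2) = -96*(-1)/2 = -6*(-8) = 48)
(13*V)*(-7) = (13*48)*(-7) = 624*(-7) = -4368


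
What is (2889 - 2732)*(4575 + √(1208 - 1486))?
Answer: 718275 + 157*I*√278 ≈ 7.1828e+5 + 2617.7*I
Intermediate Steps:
(2889 - 2732)*(4575 + √(1208 - 1486)) = 157*(4575 + √(-278)) = 157*(4575 + I*√278) = 718275 + 157*I*√278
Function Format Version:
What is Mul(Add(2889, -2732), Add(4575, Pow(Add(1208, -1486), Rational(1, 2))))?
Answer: Add(718275, Mul(157, I, Pow(278, Rational(1, 2)))) ≈ Add(7.1828e+5, Mul(2617.7, I))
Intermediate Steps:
Mul(Add(2889, -2732), Add(4575, Pow(Add(1208, -1486), Rational(1, 2)))) = Mul(157, Add(4575, Pow(-278, Rational(1, 2)))) = Mul(157, Add(4575, Mul(I, Pow(278, Rational(1, 2))))) = Add(718275, Mul(157, I, Pow(278, Rational(1, 2))))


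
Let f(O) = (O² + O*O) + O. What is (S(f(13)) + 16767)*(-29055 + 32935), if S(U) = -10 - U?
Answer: 63655280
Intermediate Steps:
f(O) = O + 2*O² (f(O) = (O² + O²) + O = 2*O² + O = O + 2*O²)
(S(f(13)) + 16767)*(-29055 + 32935) = ((-10 - 13*(1 + 2*13)) + 16767)*(-29055 + 32935) = ((-10 - 13*(1 + 26)) + 16767)*3880 = ((-10 - 13*27) + 16767)*3880 = ((-10 - 1*351) + 16767)*3880 = ((-10 - 351) + 16767)*3880 = (-361 + 16767)*3880 = 16406*3880 = 63655280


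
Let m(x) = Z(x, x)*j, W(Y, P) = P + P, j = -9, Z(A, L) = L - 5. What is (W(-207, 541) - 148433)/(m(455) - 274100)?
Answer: 147351/278150 ≈ 0.52975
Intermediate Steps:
Z(A, L) = -5 + L
W(Y, P) = 2*P
m(x) = 45 - 9*x (m(x) = (-5 + x)*(-9) = 45 - 9*x)
(W(-207, 541) - 148433)/(m(455) - 274100) = (2*541 - 148433)/((45 - 9*455) - 274100) = (1082 - 148433)/((45 - 4095) - 274100) = -147351/(-4050 - 274100) = -147351/(-278150) = -147351*(-1/278150) = 147351/278150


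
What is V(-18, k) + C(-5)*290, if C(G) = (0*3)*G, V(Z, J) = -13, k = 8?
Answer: -13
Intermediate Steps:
C(G) = 0 (C(G) = 0*G = 0)
V(-18, k) + C(-5)*290 = -13 + 0*290 = -13 + 0 = -13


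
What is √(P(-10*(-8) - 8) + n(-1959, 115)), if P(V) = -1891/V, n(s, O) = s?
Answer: I*√285878/12 ≈ 44.556*I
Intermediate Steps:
√(P(-10*(-8) - 8) + n(-1959, 115)) = √(-1891/(-10*(-8) - 8) - 1959) = √(-1891/(80 - 8) - 1959) = √(-1891/72 - 1959) = √(-142939/72) = I*√285878/12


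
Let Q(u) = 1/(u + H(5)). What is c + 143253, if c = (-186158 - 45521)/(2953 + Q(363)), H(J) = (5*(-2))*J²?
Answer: 6825130549/47670 ≈ 1.4317e+5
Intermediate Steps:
H(J) = -10*J²
Q(u) = 1/(-250 + u) (Q(u) = 1/(u - 10*5²) = 1/(u - 10*25) = 1/(u - 250) = 1/(-250 + u))
c = -3739961/47670 (c = (-186158 - 45521)/(2953 + 1/(-250 + 363)) = -231679/(2953 + 1/113) = -231679/333690/113 = -231679*113/333690 = -3739961/47670 ≈ -78.455)
c + 143253 = -3739961/47670 + 143253 = 6825130549/47670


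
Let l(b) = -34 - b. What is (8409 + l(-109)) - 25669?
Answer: -17185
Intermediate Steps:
(8409 + l(-109)) - 25669 = (8409 + (-34 - 1*(-109))) - 25669 = (8409 + (-34 + 109)) - 25669 = (8409 + 75) - 25669 = 8484 - 25669 = -17185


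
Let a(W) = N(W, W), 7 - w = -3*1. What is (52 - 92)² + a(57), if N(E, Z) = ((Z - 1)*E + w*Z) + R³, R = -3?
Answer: 5335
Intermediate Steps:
w = 10 (w = 7 - (-3) = 7 - 1*(-3) = 7 + 3 = 10)
N(E, Z) = -27 + 10*Z + E*(-1 + Z) (N(E, Z) = ((Z - 1)*E + 10*Z) + (-3)³ = ((-1 + Z)*E + 10*Z) - 27 = (E*(-1 + Z) + 10*Z) - 27 = (10*Z + E*(-1 + Z)) - 27 = -27 + 10*Z + E*(-1 + Z))
a(W) = -27 + W² + 9*W (a(W) = -27 - W + 10*W + W*W = -27 - W + 10*W + W² = -27 + W² + 9*W)
(52 - 92)² + a(57) = (52 - 92)² + (-27 + 57² + 9*57) = (-40)² + (-27 + 3249 + 513) = 1600 + 3735 = 5335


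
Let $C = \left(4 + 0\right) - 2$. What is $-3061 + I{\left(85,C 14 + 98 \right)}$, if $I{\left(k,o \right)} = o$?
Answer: $-2935$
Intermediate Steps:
$C = 2$ ($C = 4 - 2 = 2$)
$-3061 + I{\left(85,C 14 + 98 \right)} = -3061 + \left(2 \cdot 14 + 98\right) = -3061 + \left(28 + 98\right) = -3061 + 126 = -2935$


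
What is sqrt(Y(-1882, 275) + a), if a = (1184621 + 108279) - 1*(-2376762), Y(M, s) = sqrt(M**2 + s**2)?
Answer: sqrt(3669662 + sqrt(3617549)) ≈ 1916.1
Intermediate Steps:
a = 3669662 (a = 1292900 + 2376762 = 3669662)
sqrt(Y(-1882, 275) + a) = sqrt(sqrt((-1882)**2 + 275**2) + 3669662) = sqrt(sqrt(3541924 + 75625) + 3669662) = sqrt(sqrt(3617549) + 3669662) = sqrt(3669662 + sqrt(3617549))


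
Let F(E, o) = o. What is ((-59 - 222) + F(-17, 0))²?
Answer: 78961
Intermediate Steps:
((-59 - 222) + F(-17, 0))² = ((-59 - 222) + 0)² = (-281 + 0)² = (-281)² = 78961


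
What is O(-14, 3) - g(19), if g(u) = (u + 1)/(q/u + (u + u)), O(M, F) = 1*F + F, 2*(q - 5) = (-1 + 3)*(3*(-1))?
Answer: 991/181 ≈ 5.4751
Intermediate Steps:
q = 2 (q = 5 + ((-1 + 3)*(3*(-1)))/2 = 5 + (2*(-3))/2 = 5 + (½)*(-6) = 5 - 3 = 2)
O(M, F) = 2*F (O(M, F) = F + F = 2*F)
g(u) = (1 + u)/(2*u + 2/u) (g(u) = (u + 1)/(2/u + (u + u)) = (1 + u)/(2/u + 2*u) = (1 + u)/(2*u + 2/u))
O(-14, 3) - g(19) = 2*3 - 19*(1 + 19)/(2*(1 + 19²)) = 6 - 19*20/(2*(1 + 361)) = 6 - 19*20/(2*362) = 6 - 1*95/181 = 6 - 95/181 = 991/181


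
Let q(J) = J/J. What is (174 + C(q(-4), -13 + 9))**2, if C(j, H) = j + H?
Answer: 29241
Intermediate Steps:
q(J) = 1
C(j, H) = H + j
(174 + C(q(-4), -13 + 9))**2 = (174 + ((-13 + 9) + 1))**2 = (174 + (-4 + 1))**2 = (174 - 3)**2 = 171**2 = 29241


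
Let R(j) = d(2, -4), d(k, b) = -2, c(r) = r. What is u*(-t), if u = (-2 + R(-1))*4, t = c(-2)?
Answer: -32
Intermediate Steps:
t = -2
R(j) = -2
u = -16 (u = (-2 - 2)*4 = -4*4 = -16)
u*(-t) = -(-16)*(-2) = -16*2 = -32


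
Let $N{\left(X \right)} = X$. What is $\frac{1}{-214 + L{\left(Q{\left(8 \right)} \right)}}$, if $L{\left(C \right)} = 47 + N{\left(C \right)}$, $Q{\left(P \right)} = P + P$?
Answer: $- \frac{1}{151} \approx -0.0066225$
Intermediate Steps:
$Q{\left(P \right)} = 2 P$
$L{\left(C \right)} = 47 + C$
$\frac{1}{-214 + L{\left(Q{\left(8 \right)} \right)}} = \frac{1}{-214 + \left(47 + 2 \cdot 8\right)} = \frac{1}{-214 + \left(47 + 16\right)} = \frac{1}{-214 + 63} = \frac{1}{-151} = - \frac{1}{151}$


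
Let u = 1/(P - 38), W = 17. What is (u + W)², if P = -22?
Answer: 1038361/3600 ≈ 288.43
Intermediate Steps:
u = -1/60 (u = 1/(-22 - 38) = 1/(-60) = -1/60 ≈ -0.016667)
(u + W)² = (-1/60 + 17)² = (1019/60)² = 1038361/3600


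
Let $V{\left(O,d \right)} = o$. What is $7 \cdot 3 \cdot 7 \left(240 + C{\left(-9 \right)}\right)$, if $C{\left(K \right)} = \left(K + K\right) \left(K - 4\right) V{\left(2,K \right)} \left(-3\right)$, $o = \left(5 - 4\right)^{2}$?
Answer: $-67914$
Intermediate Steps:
$o = 1$ ($o = 1^{2} = 1$)
$V{\left(O,d \right)} = 1$
$C{\left(K \right)} = - 6 K \left(-4 + K\right)$ ($C{\left(K \right)} = \left(K + K\right) \left(K - 4\right) 1 \left(-3\right) = 2 K \left(-4 + K\right) 1 \left(-3\right) = 2 K \left(-4 + K\right) \left(-3\right) = - 6 K \left(-4 + K\right)$)
$7 \cdot 3 \cdot 7 \left(240 + C{\left(-9 \right)}\right) = 7 \cdot 3 \cdot 7 \left(240 + 6 \left(-9\right) \left(4 - -9\right)\right) = 21 \cdot 7 \left(240 + 6 \left(-9\right) \left(4 + 9\right)\right) = 147 \left(240 + 6 \left(-9\right) 13\right) = 147 \left(240 - 702\right) = 147 \left(-462\right) = -67914$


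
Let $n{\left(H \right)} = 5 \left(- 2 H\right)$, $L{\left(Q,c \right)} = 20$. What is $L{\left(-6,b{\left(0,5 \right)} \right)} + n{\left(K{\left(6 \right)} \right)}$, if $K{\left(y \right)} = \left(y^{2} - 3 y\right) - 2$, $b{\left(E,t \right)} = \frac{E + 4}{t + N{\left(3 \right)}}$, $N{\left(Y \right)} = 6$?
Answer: $-140$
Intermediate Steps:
$b{\left(E,t \right)} = \frac{4 + E}{6 + t}$ ($b{\left(E,t \right)} = \frac{E + 4}{t + 6} = \frac{4 + E}{6 + t}$)
$K{\left(y \right)} = -2 + y^{2} - 3 y$
$n{\left(H \right)} = - 10 H$
$L{\left(-6,b{\left(0,5 \right)} \right)} + n{\left(K{\left(6 \right)} \right)} = 20 - 10 \left(-2 + 6^{2} - 18\right) = 20 - 10 \left(-2 + 36 - 18\right) = 20 - 160 = -140$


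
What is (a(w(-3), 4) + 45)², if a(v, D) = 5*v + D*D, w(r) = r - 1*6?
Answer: 256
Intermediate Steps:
w(r) = -6 + r (w(r) = r - 6 = -6 + r)
a(v, D) = D² + 5*v (a(v, D) = 5*v + D² = D² + 5*v)
(a(w(-3), 4) + 45)² = ((4² + 5*(-6 - 3)) + 45)² = ((16 + 5*(-9)) + 45)² = ((16 - 45) + 45)² = (-29 + 45)² = 16² = 256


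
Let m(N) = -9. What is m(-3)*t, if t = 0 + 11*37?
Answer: -3663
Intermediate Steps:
t = 407 (t = 0 + 407 = 407)
m(-3)*t = -9*407 = -3663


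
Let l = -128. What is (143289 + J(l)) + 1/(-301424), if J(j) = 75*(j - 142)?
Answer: 37086907535/301424 ≈ 1.2304e+5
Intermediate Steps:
J(j) = -10650 + 75*j (J(j) = 75*(-142 + j) = -10650 + 75*j)
(143289 + J(l)) + 1/(-301424) = (143289 + (-10650 + 75*(-128))) + 1/(-301424) = (143289 + (-10650 - 9600)) - 1/301424 = (143289 - 20250) - 1/301424 = 123039 - 1/301424 = 37086907535/301424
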